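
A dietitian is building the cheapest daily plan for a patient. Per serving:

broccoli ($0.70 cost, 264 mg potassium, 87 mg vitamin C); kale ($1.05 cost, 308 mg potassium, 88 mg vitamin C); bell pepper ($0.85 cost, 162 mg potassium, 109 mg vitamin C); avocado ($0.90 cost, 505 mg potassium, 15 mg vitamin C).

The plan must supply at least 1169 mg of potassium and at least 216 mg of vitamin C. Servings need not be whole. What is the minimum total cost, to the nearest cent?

$2.61

broccoli only: max(1169/264, 216/87) = 4.428 servings → $3.10.
kale only: max(1169/308, 216/88) = 3.795 servings → $3.99.
bell pepper only: max(1169/162, 216/109) = 7.216 servings → $6.13.
avocado only: max(1169/505, 216/15) = 14.4 servings → $12.96.
broccoli + kale: the both-tight solution has a negative serving — not a feasible corner.
broccoli + bell pepper: intersection lies outside the first quadrant.
broccoli + avocado with both tight: 2.29 servings and 1.118 servings → $2.61.
kale + bell pepper with both targets exact would need a negative amount; discard.
kale + avocado with both tight: 2.299 servings and 0.9127 servings → $3.24.
bell pepper + avocado with both tight: 1.74 servings and 1.757 servings → $3.06.
The minimum over all feasible corners is $2.61.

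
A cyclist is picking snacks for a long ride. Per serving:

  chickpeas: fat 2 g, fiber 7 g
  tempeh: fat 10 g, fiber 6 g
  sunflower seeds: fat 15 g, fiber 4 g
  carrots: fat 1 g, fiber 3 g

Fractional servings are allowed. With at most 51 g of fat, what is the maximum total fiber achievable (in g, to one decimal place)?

178.5 g

Fiber per g fat: chickpeas 3.5, carrots 3, tempeh 0.6, sunflower seeds 0.2667.
With no serving limits, spend the whole fat allowance on chickpeas: 51 g / 2 g × 7 g = 178.5 g.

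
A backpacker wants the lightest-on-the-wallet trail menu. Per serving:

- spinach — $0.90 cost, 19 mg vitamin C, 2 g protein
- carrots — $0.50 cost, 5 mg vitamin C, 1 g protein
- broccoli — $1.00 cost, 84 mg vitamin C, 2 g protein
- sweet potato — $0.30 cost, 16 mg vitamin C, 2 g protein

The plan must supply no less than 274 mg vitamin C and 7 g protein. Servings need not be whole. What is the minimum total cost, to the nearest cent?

spinach only: max(274/19, 7/2) = 14.42 servings → $12.98.
carrots only: max(274/5, 7/1) = 54.8 servings → $27.40.
broccoli only: max(274/84, 7/2) = 3.5 servings → $3.50.
sweet potato only: max(274/16, 7/2) = 17.12 servings → $5.14.
spinach + carrots: intersection lies outside the first quadrant.
spinach + broccoli with both tight: 0.3077 servings and 3.192 servings → $3.47.
spinach + sweet potato: intersection lies outside the first quadrant.
carrots + broccoli with both tight: 0.5405 servings and 3.23 servings → $3.50.
carrots + sweet potato: intersection lies outside the first quadrant.
broccoli + sweet potato with both tight: 3.206 servings and 0.2941 servings → $3.29.
So the least-cost plan costs $3.29.

$3.29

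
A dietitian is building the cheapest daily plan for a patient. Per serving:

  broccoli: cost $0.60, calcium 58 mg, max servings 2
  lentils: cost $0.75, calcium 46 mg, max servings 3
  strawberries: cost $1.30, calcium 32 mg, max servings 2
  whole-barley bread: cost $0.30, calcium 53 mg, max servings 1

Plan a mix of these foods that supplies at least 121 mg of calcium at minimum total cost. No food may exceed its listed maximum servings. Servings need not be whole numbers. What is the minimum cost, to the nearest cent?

Cost per mg of calcium: whole-barley bread $0.0057, broccoli $0.0103, lentils $0.0163, strawberries $0.0406.
Take 1 serving of whole-barley bread: +53.0 mg calcium for $0.30 (total $0.30, still need 68.0 mg).
Take 1.172 servings of broccoli: +68.0 mg calcium for $0.70 (total $1.00, still need 0.0 mg).
Filling from the cheapest source first is optimal under one linear minimum: $1.00.

$1.00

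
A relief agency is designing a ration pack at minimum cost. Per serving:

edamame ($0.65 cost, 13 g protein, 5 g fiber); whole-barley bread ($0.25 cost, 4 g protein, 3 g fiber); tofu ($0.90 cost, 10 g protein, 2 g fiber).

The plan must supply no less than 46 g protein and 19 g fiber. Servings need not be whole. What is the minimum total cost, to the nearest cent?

Minimising a linear cost over {protein ≥ 46, fiber ≥ 19, servings ≥ 0} — the optimum is at a vertex, using one or two foods.
edamame only: max(46/13, 19/5) = 3.8 servings → $2.47.
whole-barley bread only: max(46/4, 19/3) = 11.5 servings → $2.88.
tofu only: max(46/10, 19/2) = 9.5 servings → $8.55.
edamame + whole-barley bread with both tight: 3.263 servings and 0.8947 servings → $2.34.
edamame + tofu: intersection lies outside the first quadrant.
whole-barley bread + tofu with both tight: 4.455 servings and 2.818 servings → $3.65.
So the least-cost plan costs $2.34.

$2.34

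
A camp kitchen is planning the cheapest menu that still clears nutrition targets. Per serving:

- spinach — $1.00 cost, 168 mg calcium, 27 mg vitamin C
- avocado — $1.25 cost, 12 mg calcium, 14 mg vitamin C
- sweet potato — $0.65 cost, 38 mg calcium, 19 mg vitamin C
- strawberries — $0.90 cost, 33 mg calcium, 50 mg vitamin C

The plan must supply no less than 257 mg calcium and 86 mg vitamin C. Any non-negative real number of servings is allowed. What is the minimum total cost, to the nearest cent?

$2.23

For a min-cost LP with two ≥-constraints, a basic feasible solution has at most two positive variables.
spinach only: max(257/168, 86/27) = 3.185 servings → $3.19.
avocado only: max(257/12, 86/14) = 21.42 servings → $26.77.
sweet potato only: max(257/38, 86/19) = 6.763 servings → $4.40.
strawberries only: max(257/33, 86/50) = 7.788 servings → $7.01.
spinach + avocado with both tight: 1.265 servings and 3.703 servings → $5.89.
spinach + sweet potato with both tight: 0.7456 servings and 3.467 servings → $3.00.
spinach + strawberries with both tight: 1.333 servings and 1 serving → $2.23.
avocado + sweet potato with both targets exact would need a negative amount; discard.
avocado + strawberries: intersection lies outside the first quadrant.
sweet potato + strawberries: intersection lies outside the first quadrant.
So the least-cost plan costs $2.23.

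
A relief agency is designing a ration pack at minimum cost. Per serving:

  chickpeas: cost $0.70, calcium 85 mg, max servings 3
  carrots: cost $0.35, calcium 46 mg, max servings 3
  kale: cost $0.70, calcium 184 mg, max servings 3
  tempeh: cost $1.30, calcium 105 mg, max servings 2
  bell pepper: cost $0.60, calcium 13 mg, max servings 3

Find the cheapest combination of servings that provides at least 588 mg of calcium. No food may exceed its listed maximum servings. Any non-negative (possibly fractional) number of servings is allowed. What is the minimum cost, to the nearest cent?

Cost per mg of calcium: kale $0.0038, carrots $0.0076, chickpeas $0.0082, tempeh $0.0124, bell pepper $0.0462.
Take 3 servings of kale: +552.0 mg calcium for $2.10 (total $2.10, still need 36.0 mg).
Take 0.7826 servings of carrots: +36.0 mg calcium for $0.27 (total $2.37, still need 0.0 mg).
Greedy by cheapest-per-mg is optimal for a single linear constraint, so the minimum cost is $2.37.

$2.37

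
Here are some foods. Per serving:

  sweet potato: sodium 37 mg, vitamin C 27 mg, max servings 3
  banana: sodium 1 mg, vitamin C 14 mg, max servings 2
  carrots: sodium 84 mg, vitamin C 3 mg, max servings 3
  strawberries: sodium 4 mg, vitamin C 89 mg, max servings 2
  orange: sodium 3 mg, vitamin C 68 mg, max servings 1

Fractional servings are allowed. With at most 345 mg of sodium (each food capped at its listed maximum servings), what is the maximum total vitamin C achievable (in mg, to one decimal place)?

362.9 mg

Vitamin C per mg sodium: orange 22.67, strawberries 22.25, banana 14, sweet potato 0.7297, carrots 0.03571.
Take 1 serving of orange: uses 3 mg sodium, +68.0 mg vitamin C (running total 68.0 mg).
Take 2 servings of strawberries: uses 8 mg sodium, +178.0 mg vitamin C (running total 246.0 mg).
Take 2 servings of banana: uses 2 mg sodium, +28.0 mg vitamin C (running total 274.0 mg).
Take 3 servings of sweet potato: uses 111 mg sodium, +81.0 mg vitamin C (running total 355.0 mg).
Take 2.631 servings of carrots: uses 221 mg sodium, +7.9 mg vitamin C (running total 362.9 mg).
Greedy by best ratio exhausts the sodium allowance optimally: 362.9 mg.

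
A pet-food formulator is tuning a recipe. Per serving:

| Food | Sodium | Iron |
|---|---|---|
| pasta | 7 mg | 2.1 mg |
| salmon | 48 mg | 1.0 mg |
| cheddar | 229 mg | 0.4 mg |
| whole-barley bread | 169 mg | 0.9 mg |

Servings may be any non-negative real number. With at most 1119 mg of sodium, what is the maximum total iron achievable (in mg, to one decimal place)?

Iron per mg sodium: pasta 0.3, salmon 0.02083, whole-barley bread 0.005325, cheddar 0.001747.
With no serving limits, spend the whole sodium allowance on pasta: 1119 mg / 7 mg × 2.1 mg = 335.7 mg.

335.7 mg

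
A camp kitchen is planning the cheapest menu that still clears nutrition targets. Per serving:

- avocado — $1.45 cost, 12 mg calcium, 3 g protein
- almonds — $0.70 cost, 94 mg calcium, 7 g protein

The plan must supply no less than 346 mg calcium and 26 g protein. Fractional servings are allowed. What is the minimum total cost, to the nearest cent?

An LP optimum is at a vertex; with two nutrient constraints at most two foods are used. Check each candidate.
avocado only: max(346/12, 26/3) = 28.83 servings → $41.81.
almonds only: max(346/94, 26/7) = 3.714 servings → $2.60.
avocado + almonds with both tight: 0.1111 servings and 3.667 servings → $2.73.
The minimum over all feasible corners is $2.60.

$2.60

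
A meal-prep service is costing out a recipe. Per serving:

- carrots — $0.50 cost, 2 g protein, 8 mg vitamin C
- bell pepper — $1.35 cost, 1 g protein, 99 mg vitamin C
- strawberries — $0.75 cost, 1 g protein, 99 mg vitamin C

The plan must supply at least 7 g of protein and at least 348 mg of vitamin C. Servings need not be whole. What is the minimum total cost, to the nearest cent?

An LP optimum is at a vertex; with two nutrient constraints at most two foods are used. Check each candidate.
carrots only: max(7/2, 348/8) = 43.5 servings → $21.75.
bell pepper only: max(7/1, 348/99) = 7 servings → $9.45.
strawberries only: max(7/1, 348/99) = 7 servings → $5.25.
carrots + bell pepper with both tight: 1.816 servings and 3.368 servings → $5.46.
carrots + strawberries with both tight: 1.816 servings and 3.368 servings → $3.43.
bell pepper + strawberries (both tight): parallel constraints — no distinct corner.
So the least-cost plan costs $3.43.

$3.43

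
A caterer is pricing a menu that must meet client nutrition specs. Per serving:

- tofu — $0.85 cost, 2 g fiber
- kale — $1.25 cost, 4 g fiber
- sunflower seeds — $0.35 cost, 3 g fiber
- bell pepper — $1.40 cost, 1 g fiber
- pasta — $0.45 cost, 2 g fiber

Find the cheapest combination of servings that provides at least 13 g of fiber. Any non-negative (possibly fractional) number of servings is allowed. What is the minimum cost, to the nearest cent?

Cost per g of fiber: sunflower seeds $0.1167, pasta $0.2250, kale $0.3125, tofu $0.4250, bell pepper $1.4000.
With no serving limits, use only sunflower seeds: 13 g / 3 g = 4.333 servings × $0.35 = $1.52.

$1.52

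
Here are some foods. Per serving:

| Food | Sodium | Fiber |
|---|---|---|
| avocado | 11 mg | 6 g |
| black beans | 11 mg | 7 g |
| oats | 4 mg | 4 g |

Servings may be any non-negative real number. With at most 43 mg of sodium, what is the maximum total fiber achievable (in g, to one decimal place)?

43.0 g

Fiber per mg sodium: oats 1, black beans 0.6364, avocado 0.5455.
With no serving limits, spend the whole sodium allowance on oats: 43 mg / 4 mg × 4 g = 43.0 g.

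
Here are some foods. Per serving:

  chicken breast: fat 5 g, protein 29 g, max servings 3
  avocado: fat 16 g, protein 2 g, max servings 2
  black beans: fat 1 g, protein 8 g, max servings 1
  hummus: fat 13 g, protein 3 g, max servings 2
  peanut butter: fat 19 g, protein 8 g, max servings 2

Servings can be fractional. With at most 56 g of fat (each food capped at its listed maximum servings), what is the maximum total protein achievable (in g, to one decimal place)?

111.5 g

Protein per g fat: black beans 8, chicken breast 5.8, peanut butter 0.4211, hummus 0.2308, avocado 0.125.
Take 1 serving of black beans: uses 1 g fat, +8.0 g protein (running total 8.0 g).
Take 3 servings of chicken breast: uses 15 g fat, +87.0 g protein (running total 95.0 g).
Take 2 servings of peanut butter: uses 38 g fat, +16.0 g protein (running total 111.0 g).
Take 0.1538 servings of hummus: uses 2 g fat, +0.5 g protein (running total 111.5 g).
Greedy by best ratio exhausts the fat allowance optimally: 111.5 g.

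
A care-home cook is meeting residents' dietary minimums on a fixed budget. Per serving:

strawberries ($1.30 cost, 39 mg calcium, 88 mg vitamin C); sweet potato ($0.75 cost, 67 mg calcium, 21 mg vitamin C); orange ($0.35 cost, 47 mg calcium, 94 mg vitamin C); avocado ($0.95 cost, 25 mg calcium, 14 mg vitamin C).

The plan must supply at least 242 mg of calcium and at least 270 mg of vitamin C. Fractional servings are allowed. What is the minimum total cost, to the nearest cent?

$1.80

This is a tiny linear program; its minimum lies at a vertex of the feasible set. List the vertices and price them.
strawberries only: max(242/39, 270/88) = 6.205 servings → $8.07.
sweet potato only: max(242/67, 270/21) = 12.86 servings → $9.64.
orange only: max(242/47, 270/94) = 5.149 servings → $1.80.
avocado only: max(242/25, 270/14) = 19.29 servings → $18.32.
strawberries + sweet potato with both tight: 2.562 servings and 2.121 servings → $4.92.
strawberries + orange: the both-tight solution has a negative serving — not a feasible corner.
strawberries + avocado with both tight: 2.033 servings and 6.509 servings → $8.83.
sweet potato + orange with both tight: 1.894 servings and 2.449 servings → $2.28.
sweet potato + avocado: the both-tight solution has a negative serving — not a feasible corner.
orange + avocado with both tight: 1.987 servings and 5.944 servings → $6.34.
So the least-cost plan costs $1.80.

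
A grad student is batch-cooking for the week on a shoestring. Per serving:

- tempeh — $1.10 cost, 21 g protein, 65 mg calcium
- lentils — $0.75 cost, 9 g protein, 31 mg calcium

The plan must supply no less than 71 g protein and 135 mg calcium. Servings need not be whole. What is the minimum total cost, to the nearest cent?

Check every corner: each single food scaled to meet both minima, and each pair solved so both constraints bind.
tempeh only: max(71/21, 135/65) = 3.381 servings → $3.72.
lentils only: max(71/9, 135/31) = 7.889 servings → $5.92.
tempeh + lentils: intersection lies outside the first quadrant.
So the least-cost plan costs $3.72.

$3.72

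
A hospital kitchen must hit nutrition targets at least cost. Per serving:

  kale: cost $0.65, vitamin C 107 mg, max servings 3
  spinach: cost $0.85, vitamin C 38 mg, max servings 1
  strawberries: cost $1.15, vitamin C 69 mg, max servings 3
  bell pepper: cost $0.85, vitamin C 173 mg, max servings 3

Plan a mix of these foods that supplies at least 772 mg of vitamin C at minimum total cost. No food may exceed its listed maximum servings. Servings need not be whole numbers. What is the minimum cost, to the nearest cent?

Cost per mg of vitamin C: bell pepper $0.0049, kale $0.0061, strawberries $0.0167, spinach $0.0224.
Take 3 servings of bell pepper: +519.0 mg vitamin C for $2.55 (total $2.55, still need 253.0 mg).
Take 2.364 servings of kale: +253.0 mg vitamin C for $1.54 (total $4.09, still need 0.0 mg).
Greedy by cheapest-per-mg is optimal for a single linear constraint, so the minimum cost is $4.09.

$4.09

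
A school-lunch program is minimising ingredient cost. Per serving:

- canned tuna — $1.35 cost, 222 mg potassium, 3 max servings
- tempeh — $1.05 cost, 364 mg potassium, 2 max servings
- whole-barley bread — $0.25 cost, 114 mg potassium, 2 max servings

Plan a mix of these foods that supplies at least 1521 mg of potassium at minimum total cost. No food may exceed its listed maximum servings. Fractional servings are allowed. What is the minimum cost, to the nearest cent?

Cost per mg of potassium: whole-barley bread $0.0022, tempeh $0.0029, canned tuna $0.0061.
Take 2 servings of whole-barley bread: +228.0 mg potassium for $0.50 (total $0.50, still need 1293.0 mg).
Take 2 servings of tempeh: +728.0 mg potassium for $2.10 (total $2.60, still need 565.0 mg).
Take 2.545 servings of canned tuna: +565.0 mg potassium for $3.44 (total $6.04, still need 0.0 mg).
Greedy by cheapest-per-mg is optimal for a single linear constraint, so the minimum cost is $6.04.

$6.04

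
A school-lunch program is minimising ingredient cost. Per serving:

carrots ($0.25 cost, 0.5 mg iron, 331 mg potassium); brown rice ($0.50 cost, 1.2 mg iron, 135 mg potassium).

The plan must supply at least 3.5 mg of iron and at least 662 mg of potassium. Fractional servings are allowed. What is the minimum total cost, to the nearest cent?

Minimising a linear cost over {iron ≥ 3.5, potassium ≥ 662, servings ≥ 0} — the optimum is at a vertex, using one or two foods.
carrots only: max(3.5/0.5, 662/331) = 7 servings → $1.75.
brown rice only: max(3.5/1.2, 662/135) = 4.904 servings → $2.45.
carrots + brown rice with both tight: 0.9763 servings and 2.51 servings → $1.50.
The minimum over all feasible corners is $1.50.

$1.50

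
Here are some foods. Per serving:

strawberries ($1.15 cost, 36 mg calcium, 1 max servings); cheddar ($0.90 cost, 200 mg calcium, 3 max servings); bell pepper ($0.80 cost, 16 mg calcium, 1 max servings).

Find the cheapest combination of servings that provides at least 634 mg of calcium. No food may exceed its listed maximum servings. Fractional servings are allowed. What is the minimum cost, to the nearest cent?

$3.79

Cost per mg of calcium: cheddar $0.0045, strawberries $0.0319, bell pepper $0.0500.
Take 3 servings of cheddar: +600.0 mg calcium for $2.70 (total $2.70, still need 34.0 mg).
Take 0.9444 servings of strawberries: +34.0 mg calcium for $1.09 (total $3.79, still need 0.0 mg).
Filling from the cheapest source first is optimal under one linear minimum: $3.79.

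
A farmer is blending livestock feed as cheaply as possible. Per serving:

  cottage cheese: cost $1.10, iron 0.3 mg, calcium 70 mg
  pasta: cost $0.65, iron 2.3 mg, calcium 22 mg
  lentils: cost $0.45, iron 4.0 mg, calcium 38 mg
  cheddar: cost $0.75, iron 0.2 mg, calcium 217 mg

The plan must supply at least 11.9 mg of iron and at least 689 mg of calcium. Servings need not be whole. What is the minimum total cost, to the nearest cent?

A basic optimal solution has at most two foods positive. Try each food alone and each pair with both targets met exactly.
cottage cheese only: max(11.9/0.3, 689/70) = 39.67 servings → $43.63.
pasta only: max(11.9/2.3, 689/22) = 31.32 servings → $20.36.
lentils only: max(11.9/4.0, 689/38) = 18.13 servings → $8.16.
cheddar only: max(11.9/0.2, 689/217) = 59.5 servings → $44.62.
cottage cheese + pasta with both tight: 8.568 servings and 4.056 servings → $12.06.
cottage cheese + lentils with both tight: 8.577 servings and 2.332 servings → $10.48.
cottage cheese + cheddar: intersection lies outside the first quadrant.
pasta + lentils: the both-tight solution has a negative serving — not a feasible corner.
pasta + cheddar with both tight: 4.941 servings and 2.674 servings → $5.22.
lentils + cheddar with both tight: 2.841 servings and 2.678 servings → $3.29.
So the least-cost plan costs $3.29.

$3.29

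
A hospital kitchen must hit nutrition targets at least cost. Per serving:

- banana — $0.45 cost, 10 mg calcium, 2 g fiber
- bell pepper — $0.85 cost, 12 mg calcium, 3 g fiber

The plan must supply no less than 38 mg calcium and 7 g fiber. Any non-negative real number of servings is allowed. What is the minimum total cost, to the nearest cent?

Compare the cost at each extreme point of the feasible region.
banana only: max(38/10, 7/2) = 3.8 servings → $1.71.
bell pepper only: max(38/12, 7/3) = 3.167 servings → $2.69.
banana + bell pepper with both targets exact would need a negative amount; discard.
The minimum over all feasible corners is $1.71.

$1.71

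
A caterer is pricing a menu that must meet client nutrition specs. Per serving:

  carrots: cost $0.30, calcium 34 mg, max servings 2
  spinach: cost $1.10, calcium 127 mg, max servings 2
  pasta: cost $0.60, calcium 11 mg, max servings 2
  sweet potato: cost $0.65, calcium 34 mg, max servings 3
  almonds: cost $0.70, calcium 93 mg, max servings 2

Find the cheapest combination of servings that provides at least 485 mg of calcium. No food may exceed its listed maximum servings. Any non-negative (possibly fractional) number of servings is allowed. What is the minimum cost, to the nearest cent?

$4.00

Cost per mg of calcium: almonds $0.0075, spinach $0.0087, carrots $0.0088, sweet potato $0.0191, pasta $0.0545.
Take 2 servings of almonds: +186.0 mg calcium for $1.40 (total $1.40, still need 299.0 mg).
Take 2 servings of spinach: +254.0 mg calcium for $2.20 (total $3.60, still need 45.0 mg).
Take 1.324 servings of carrots: +45.0 mg calcium for $0.40 (total $4.00, still need 0.0 mg).
Filling from the cheapest source first is optimal under one linear minimum: $4.00.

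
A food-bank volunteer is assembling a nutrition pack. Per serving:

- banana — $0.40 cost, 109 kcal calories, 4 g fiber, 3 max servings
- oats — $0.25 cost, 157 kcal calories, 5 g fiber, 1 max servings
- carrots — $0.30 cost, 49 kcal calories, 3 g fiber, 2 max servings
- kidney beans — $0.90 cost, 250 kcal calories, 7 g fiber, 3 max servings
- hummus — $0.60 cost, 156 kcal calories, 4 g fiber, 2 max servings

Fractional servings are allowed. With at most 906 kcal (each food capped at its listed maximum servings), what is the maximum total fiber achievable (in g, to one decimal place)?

32.1 g

Fiber per kcal: carrots 0.06122, banana 0.0367, oats 0.03185, kidney beans 0.028, hummus 0.02564.
Take 2 servings of carrots: uses 98 kcal, +6.0 g fiber (running total 6.0 g).
Take 3 servings of banana: uses 327 kcal, +12.0 g fiber (running total 18.0 g).
Take 1 serving of oats: uses 157 kcal, +5.0 g fiber (running total 23.0 g).
Take 1.296 servings of kidney beans: uses 324 kcal, +9.1 g fiber (running total 32.1 g).
Filling greedily by fiber-per-kcal is optimal for one linear limit, giving 32.1 g.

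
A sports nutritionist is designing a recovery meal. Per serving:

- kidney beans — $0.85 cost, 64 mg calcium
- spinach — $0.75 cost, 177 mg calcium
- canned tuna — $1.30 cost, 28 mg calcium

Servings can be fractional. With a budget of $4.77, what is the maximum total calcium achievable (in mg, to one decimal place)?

1125.7 mg

Calcium per dollar: spinach 236, kidney beans 75.29, canned tuna 21.54.
With no serving limits, spend the whole cost allowance on spinach: $4.77 / $0.75 × 177 mg = 1125.7 mg.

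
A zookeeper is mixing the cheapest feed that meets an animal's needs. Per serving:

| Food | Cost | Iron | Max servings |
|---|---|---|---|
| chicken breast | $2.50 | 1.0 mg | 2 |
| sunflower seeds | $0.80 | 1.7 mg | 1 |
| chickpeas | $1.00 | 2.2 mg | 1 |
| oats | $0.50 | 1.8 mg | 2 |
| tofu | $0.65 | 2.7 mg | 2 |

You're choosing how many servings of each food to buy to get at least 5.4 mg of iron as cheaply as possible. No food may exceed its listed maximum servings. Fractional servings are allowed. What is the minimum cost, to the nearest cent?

Cost per mg of iron: tofu $0.2407, oats $0.2778, chickpeas $0.4545, sunflower seeds $0.4706, chicken breast $2.5000.
Take 2 servings of tofu: +5.4 mg iron for $1.30 (total $1.30, still need 0.0 mg).
Filling from the cheapest source first is optimal under one linear minimum: $1.30.

$1.30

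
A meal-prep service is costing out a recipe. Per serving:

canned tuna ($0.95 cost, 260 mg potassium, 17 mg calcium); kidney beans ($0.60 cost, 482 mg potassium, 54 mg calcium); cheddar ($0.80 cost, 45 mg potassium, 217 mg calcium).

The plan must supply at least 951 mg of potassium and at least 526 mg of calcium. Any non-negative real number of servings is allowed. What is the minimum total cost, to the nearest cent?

$2.66

The cheapest plan sits at a corner of the feasible region — with two constraints it uses at most two foods.
canned tuna only: max(951/260, 526/17) = 30.94 servings → $29.39.
kidney beans only: max(951/482, 526/54) = 9.741 servings → $5.84.
cheddar only: max(951/45, 526/217) = 21.13 servings → $16.91.
canned tuna + kidney beans with both targets exact would need a negative amount; discard.
canned tuna + cheddar with both tight: 3.283 servings and 2.167 servings → $4.85.
kidney beans + cheddar with both tight: 1.788 servings and 1.979 servings → $2.66.
Cheapest feasible corner: $2.66.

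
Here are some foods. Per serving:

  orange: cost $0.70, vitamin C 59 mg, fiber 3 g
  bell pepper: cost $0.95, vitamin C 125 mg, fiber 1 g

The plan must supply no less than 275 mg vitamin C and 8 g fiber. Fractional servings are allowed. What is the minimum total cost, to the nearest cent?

An LP optimum is at a vertex; with two nutrient constraints at most two foods are used. Check each candidate.
orange only: max(275/59, 8/3) = 4.661 servings → $3.26.
bell pepper only: max(275/125, 8/1) = 8 servings → $7.60.
orange + bell pepper with both tight: 2.294 servings and 1.117 servings → $2.67.
The minimum over all feasible corners is $2.67.

$2.67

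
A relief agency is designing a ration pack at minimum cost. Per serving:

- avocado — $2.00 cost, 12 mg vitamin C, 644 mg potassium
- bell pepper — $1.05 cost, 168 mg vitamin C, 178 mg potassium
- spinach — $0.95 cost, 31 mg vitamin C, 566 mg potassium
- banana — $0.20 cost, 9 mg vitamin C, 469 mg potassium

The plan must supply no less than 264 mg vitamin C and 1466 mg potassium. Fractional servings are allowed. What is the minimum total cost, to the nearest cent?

$2.02

For a min-cost LP with two ≥-constraints, a basic feasible solution has at most two positive variables.
avocado only: max(264/12, 1466/644) = 22 servings → $44.00.
bell pepper only: max(264/168, 1466/178) = 8.236 servings → $8.65.
spinach only: max(264/31, 1466/566) = 8.516 servings → $8.09.
banana only: max(264/9, 1466/469) = 29.33 servings → $5.87.
avocado + bell pepper with both tight: 1.879 servings and 1.437 servings → $5.27.
avocado + spinach with both targets exact would need a negative amount; discard.
avocado + banana: intersection lies outside the first quadrant.
bell pepper + spinach with both tight: 1.161 servings and 2.225 servings → $3.33.
bell pepper + banana with both tight: 1.433 servings and 2.582 servings → $2.02.
spinach + banana with both targets exact would need a negative amount; discard.
Cheapest feasible corner: $2.02.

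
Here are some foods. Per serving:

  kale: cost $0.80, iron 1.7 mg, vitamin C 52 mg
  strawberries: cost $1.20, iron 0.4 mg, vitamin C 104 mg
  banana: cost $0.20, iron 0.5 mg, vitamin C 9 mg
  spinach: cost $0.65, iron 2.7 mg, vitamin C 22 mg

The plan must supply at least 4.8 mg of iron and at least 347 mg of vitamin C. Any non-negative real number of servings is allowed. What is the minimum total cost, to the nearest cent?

This is a tiny linear program; its minimum lies at a vertex of the feasible set. List the vertices and price them.
kale only: max(4.8/1.7, 347/52) = 6.673 servings → $5.34.
strawberries only: max(4.8/0.4, 347/104) = 12 servings → $14.40.
banana only: max(4.8/0.5, 347/9) = 38.56 servings → $7.71.
spinach only: max(4.8/2.7, 347/22) = 15.77 servings → $10.25.
kale + strawberries with both tight: 2.31 servings and 2.181 servings → $4.47.
kale + banana with both targets exact would need a negative amount; discard.
kale + spinach: the both-tight solution has a negative serving — not a feasible corner.
strawberries + banana with both tight: 2.692 servings and 7.446 servings → $4.72.
strawberries + spinach with both tight: 3.056 servings and 1.325 servings → $4.53.
banana + spinach: intersection lies outside the first quadrant.
The minimum over all feasible corners is $4.47.

$4.47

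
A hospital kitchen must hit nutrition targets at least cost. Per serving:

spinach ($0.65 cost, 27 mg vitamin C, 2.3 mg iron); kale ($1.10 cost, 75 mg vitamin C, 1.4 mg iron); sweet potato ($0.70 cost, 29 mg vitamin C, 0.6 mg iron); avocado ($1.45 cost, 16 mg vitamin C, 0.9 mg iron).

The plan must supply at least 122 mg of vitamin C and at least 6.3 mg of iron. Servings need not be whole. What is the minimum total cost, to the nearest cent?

Minimising a linear cost over {vitamin C ≥ 122, iron ≥ 6.3, servings ≥ 0} — the optimum is at a vertex, using one or two foods.
spinach only: max(122/27, 6.3/2.3) = 4.519 servings → $2.94.
kale only: max(122/75, 6.3/1.4) = 4.5 servings → $4.95.
sweet potato only: max(122/29, 6.3/0.6) = 10.5 servings → $7.35.
avocado only: max(122/16, 6.3/0.9) = 7.625 servings → $11.06.
spinach + kale with both tight: 2.24 servings and 0.8203 servings → $2.36.
spinach + sweet potato with both tight: 2.168 servings and 2.188 servings → $2.94.
spinach + avocado: intersection lies outside the first quadrant.
kale + sweet potato: the both-tight solution has a negative serving — not a feasible corner.
kale + avocado with both tight: 0.1996 servings and 6.69 servings → $9.92.
sweet potato + avocado with both tight: 0.5455 servings and 6.636 servings → $10.00.
Cheapest feasible corner: $2.36.

$2.36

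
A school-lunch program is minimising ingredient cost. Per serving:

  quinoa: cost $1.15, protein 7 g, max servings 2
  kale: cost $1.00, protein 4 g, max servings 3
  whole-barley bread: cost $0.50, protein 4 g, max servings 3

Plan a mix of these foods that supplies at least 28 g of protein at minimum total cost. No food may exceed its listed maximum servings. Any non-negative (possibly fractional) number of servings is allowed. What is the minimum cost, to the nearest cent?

Cost per g of protein: whole-barley bread $0.1250, quinoa $0.1643, kale $0.2500.
Take 3 servings of whole-barley bread: +12.0 g protein for $1.50 (total $1.50, still need 16.0 g).
Take 2 servings of quinoa: +14.0 g protein for $2.30 (total $3.80, still need 2.0 g).
Take 0.5 servings of kale: +2.0 g protein for $0.50 (total $4.30, still need 0.0 g).
Filling from the cheapest source first is optimal under one linear minimum: $4.30.

$4.30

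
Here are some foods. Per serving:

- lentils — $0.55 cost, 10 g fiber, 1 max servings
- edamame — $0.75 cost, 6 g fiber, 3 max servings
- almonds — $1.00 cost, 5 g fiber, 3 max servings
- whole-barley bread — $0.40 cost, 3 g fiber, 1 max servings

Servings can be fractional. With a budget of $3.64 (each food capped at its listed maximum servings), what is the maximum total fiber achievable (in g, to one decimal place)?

33.2 g

Fiber per dollar: lentils 18.18, edamame 8, whole-barley bread 7.5, almonds 5.
Take 1 serving of lentils: spends $0.55, +10.0 g fiber (running total 10.0 g).
Take 3 servings of edamame: spends $2.25, +18.0 g fiber (running total 28.0 g).
Take 1 serving of whole-barley bread: spends $0.40, +3.0 g fiber (running total 31.0 g).
Take 0.44 servings of almonds: spends $0.44, +2.2 g fiber (running total 33.2 g).
Filling greedily by fiber-per-dollar is optimal for one linear limit, giving 33.2 g.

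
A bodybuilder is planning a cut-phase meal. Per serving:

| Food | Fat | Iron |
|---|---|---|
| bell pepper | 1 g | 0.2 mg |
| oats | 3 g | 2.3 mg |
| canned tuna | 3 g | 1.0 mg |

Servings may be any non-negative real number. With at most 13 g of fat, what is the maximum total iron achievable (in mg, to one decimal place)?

Iron per g fat: oats 0.7667, canned tuna 0.3333, bell pepper 0.2.
With no serving limits, spend the whole fat allowance on oats: 13 g / 3 g × 2.3 mg = 10.0 mg.

10.0 mg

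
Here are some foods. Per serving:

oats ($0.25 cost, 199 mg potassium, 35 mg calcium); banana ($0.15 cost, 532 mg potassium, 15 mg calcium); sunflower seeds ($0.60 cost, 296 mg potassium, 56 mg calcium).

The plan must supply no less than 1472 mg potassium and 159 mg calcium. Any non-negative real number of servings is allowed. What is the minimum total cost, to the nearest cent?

$1.19

For a min-cost LP with two ≥-constraints, a basic feasible solution has at most two positive variables.
oats only: max(1472/199, 159/35) = 7.397 servings → $1.85.
banana only: max(1472/532, 159/15) = 10.6 servings → $1.59.
sunflower seeds only: max(1472/296, 159/56) = 4.973 servings → $2.98.
oats + banana with both tight: 3.998 servings and 1.271 servings → $1.19.
oats + sunflower seeds: intersection lies outside the first quadrant.
banana + sunflower seeds with both tight: 1.395 servings and 2.466 servings → $1.69.
So the least-cost plan costs $1.19.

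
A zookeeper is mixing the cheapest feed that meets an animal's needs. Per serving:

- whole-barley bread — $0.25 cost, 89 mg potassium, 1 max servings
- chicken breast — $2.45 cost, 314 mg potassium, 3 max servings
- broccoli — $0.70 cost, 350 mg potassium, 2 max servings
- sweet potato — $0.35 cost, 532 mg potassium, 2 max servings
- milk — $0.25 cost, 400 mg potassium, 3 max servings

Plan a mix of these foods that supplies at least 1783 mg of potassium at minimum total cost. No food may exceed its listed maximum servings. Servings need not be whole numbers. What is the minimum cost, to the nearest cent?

$1.13

Cost per mg of potassium: milk $0.0006, sweet potato $0.0007, broccoli $0.0020, whole-barley bread $0.0028, chicken breast $0.0078.
Take 3 servings of milk: +1200.0 mg potassium for $0.75 (total $0.75, still need 583.0 mg).
Take 1.096 servings of sweet potato: +583.0 mg potassium for $0.38 (total $1.13, still need 0.0 mg).
Greedy by cheapest-per-mg is optimal for a single linear constraint, so the minimum cost is $1.13.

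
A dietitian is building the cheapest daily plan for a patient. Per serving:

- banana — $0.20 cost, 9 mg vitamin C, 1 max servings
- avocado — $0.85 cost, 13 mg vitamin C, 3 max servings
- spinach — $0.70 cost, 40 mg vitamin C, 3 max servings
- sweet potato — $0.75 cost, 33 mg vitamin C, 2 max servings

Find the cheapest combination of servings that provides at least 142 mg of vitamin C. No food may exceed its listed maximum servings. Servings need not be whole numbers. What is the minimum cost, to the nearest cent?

Cost per mg of vitamin C: spinach $0.0175, banana $0.0222, sweet potato $0.0227, avocado $0.0654.
Take 3 servings of spinach: +120.0 mg vitamin C for $2.10 (total $2.10, still need 22.0 mg).
Take 1 serving of banana: +9.0 mg vitamin C for $0.20 (total $2.30, still need 13.0 mg).
Take 0.3939 servings of sweet potato: +13.0 mg vitamin C for $0.30 (total $2.60, still need 0.0 mg).
Greedy by cheapest-per-mg is optimal for a single linear constraint, so the minimum cost is $2.60.

$2.60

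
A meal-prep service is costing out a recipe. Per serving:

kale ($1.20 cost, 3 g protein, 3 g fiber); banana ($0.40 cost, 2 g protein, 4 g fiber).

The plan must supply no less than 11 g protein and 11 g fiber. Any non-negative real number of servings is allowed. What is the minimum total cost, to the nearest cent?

$2.20

A basic optimal solution has at most two foods positive. Try each food alone and each pair with both targets met exactly.
kale only: max(11/3, 11/3) = 3.667 servings → $4.40.
banana only: max(11/2, 11/4) = 5.5 servings → $2.20.
kale + banana with both tight: 3.667 servings and 0 servings → $4.40.
So the least-cost plan costs $2.20.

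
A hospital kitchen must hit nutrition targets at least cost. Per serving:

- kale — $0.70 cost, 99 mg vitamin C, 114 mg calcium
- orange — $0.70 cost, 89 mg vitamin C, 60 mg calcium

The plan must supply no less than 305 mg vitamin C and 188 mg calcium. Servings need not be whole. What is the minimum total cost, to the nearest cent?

For a min-cost LP with two ≥-constraints, a basic feasible solution has at most two positive variables.
kale only: max(305/99, 188/114) = 3.081 servings → $2.16.
orange only: max(305/89, 188/60) = 3.427 servings → $2.40.
kale + orange: the both-tight solution has a negative serving — not a feasible corner.
The minimum over all feasible corners is $2.16.

$2.16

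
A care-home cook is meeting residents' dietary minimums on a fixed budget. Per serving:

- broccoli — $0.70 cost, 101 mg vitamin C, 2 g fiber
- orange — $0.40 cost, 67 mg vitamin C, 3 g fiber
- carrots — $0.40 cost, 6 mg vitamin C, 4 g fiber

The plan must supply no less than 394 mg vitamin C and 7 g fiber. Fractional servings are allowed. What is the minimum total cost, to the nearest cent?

$2.35

With two linear requirements the optimum uses one or two foods; enumerate the corners.
broccoli only: max(394/101, 7/2) = 3.901 servings → $2.73.
orange only: max(394/67, 7/3) = 5.881 servings → $2.35.
carrots only: max(394/6, 7/4) = 65.67 servings → $26.27.
broccoli + orange: intersection lies outside the first quadrant.
broccoli + carrots: the both-tight solution has a negative serving — not a feasible corner.
orange + carrots: the both-tight solution has a negative serving — not a feasible corner.
Cheapest feasible corner: $2.35.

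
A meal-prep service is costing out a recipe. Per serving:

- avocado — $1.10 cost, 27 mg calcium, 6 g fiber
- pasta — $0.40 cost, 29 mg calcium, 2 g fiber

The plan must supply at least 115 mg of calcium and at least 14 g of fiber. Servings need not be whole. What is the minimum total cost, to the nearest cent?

$2.65

Two binding constraints pin down two serving amounts, so the optimal mix uses at most two foods. The candidates are each food alone (scaled to the tighter of calcium/fiber) and each pair with both constraints tight.
avocado only: max(115/27, 14/6) = 4.259 servings → $4.69.
pasta only: max(115/29, 14/2) = 7 servings → $2.80.
avocado + pasta with both tight: 1.467 servings and 2.6 servings → $2.65.
Cheapest feasible corner: $2.65.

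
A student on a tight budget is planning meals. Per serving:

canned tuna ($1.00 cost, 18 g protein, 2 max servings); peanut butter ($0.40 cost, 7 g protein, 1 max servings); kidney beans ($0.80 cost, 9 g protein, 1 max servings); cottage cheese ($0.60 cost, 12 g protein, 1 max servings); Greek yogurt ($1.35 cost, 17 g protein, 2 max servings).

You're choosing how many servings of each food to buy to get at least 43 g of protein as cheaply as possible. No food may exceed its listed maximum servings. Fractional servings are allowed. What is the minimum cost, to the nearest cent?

Cost per g of protein: cottage cheese $0.0500, canned tuna $0.0556, peanut butter $0.0571, Greek yogurt $0.0794, kidney beans $0.0889.
Take 1 serving of cottage cheese: +12.0 g protein for $0.60 (total $0.60, still need 31.0 g).
Take 1.722 servings of canned tuna: +31.0 g protein for $1.72 (total $2.32, still need 0.0 g).
Filling from the cheapest source first is optimal under one linear minimum: $2.32.

$2.32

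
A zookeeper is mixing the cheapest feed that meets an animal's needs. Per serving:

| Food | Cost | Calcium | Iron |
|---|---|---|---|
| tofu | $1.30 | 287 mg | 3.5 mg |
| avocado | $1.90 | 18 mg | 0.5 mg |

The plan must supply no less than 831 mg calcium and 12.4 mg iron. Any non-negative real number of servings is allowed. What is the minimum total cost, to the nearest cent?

$4.61

tofu only: max(831/287, 12.4/3.5) = 3.543 servings → $4.61.
avocado only: max(831/18, 12.4/0.5) = 46.17 servings → $87.72.
tofu + avocado with both tight: 2.389 servings and 8.078 servings → $18.45.
So the least-cost plan costs $4.61.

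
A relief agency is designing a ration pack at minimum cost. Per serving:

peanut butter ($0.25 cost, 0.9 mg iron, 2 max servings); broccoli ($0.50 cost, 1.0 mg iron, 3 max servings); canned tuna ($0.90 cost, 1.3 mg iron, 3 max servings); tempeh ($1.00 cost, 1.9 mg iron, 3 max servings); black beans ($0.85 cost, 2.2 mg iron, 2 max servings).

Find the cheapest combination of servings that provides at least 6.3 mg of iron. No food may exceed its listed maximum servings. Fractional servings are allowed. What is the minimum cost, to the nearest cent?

Cost per mg of iron: peanut butter $0.2778, black beans $0.3864, broccoli $0.5000, tempeh $0.5263, canned tuna $0.6923.
Take 2 servings of peanut butter: +1.8 mg iron for $0.50 (total $0.50, still need 4.5 mg).
Take 2 servings of black beans: +4.4 mg iron for $1.70 (total $2.20, still need 0.1 mg).
Take 0.1 servings of broccoli: +0.1 mg iron for $0.05 (total $2.25, still need 0.0 mg).
Greedy by cheapest-per-mg is optimal for a single linear constraint, so the minimum cost is $2.25.

$2.25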